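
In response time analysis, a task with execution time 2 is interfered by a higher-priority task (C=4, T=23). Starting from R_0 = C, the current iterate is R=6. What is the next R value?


R_next = C + ceil(R_prev / T_hp) * C_hp
ceil(6 / 23) = ceil(0.2609) = 1
Interference = 1 * 4 = 4
R_next = 2 + 4 = 6
R_next = R_prev, so the iteration has converged (response time = 6).

6


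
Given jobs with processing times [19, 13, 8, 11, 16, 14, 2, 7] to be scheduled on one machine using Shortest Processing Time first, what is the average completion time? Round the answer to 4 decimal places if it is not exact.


Sort jobs by processing time (SPT order): [2, 7, 8, 11, 13, 14, 16, 19]
Compute completion times sequentially:
  Job 1: processing = 2, completes at 2
  Job 2: processing = 7, completes at 9
  Job 3: processing = 8, completes at 17
  Job 4: processing = 11, completes at 28
  Job 5: processing = 13, completes at 41
  Job 6: processing = 14, completes at 55
  Job 7: processing = 16, completes at 71
  Job 8: processing = 19, completes at 90
Sum of completion times = 313
Average completion time = 313/8 = 39.125

39.125


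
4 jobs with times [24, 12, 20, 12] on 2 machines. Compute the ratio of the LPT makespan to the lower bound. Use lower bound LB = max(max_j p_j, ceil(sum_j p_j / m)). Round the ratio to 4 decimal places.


LPT order: [24, 20, 12, 12]
Machine loads after assignment: [36, 32]
LPT makespan = 36
Lower bound = max(max_job, ceil(total/2)) = max(24, 34) = 34
Ratio = 36 / 34 = 1.0588

1.0588


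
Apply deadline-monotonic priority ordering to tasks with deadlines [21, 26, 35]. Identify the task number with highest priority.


Sort tasks by relative deadline (ascending):
  Task 1: deadline = 21
  Task 2: deadline = 26
  Task 3: deadline = 35
Priority order (highest first): [1, 2, 3]
Highest priority task = 1

1


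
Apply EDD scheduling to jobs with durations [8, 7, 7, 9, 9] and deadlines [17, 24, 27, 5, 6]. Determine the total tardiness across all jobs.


Sort by due date (EDD order): [(9, 5), (9, 6), (8, 17), (7, 24), (7, 27)]
Compute completion times and tardiness:
  Job 1: p=9, d=5, C=9, tardiness=max(0,9-5)=4
  Job 2: p=9, d=6, C=18, tardiness=max(0,18-6)=12
  Job 3: p=8, d=17, C=26, tardiness=max(0,26-17)=9
  Job 4: p=7, d=24, C=33, tardiness=max(0,33-24)=9
  Job 5: p=7, d=27, C=40, tardiness=max(0,40-27)=13
Total tardiness = 47

47


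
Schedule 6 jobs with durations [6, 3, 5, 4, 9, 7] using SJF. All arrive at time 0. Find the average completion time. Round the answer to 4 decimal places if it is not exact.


SJF order (ascending): [3, 4, 5, 6, 7, 9]
Completion times:
  Job 1: burst=3, C=3
  Job 2: burst=4, C=7
  Job 3: burst=5, C=12
  Job 4: burst=6, C=18
  Job 5: burst=7, C=25
  Job 6: burst=9, C=34
Average completion = 99/6 = 16.5

16.5


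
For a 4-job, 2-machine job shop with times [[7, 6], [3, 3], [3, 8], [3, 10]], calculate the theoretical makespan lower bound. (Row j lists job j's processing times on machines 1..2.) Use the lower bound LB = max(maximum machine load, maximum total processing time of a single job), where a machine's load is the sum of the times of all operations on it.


Machine loads:
  Machine 1: 7 + 3 + 3 + 3 = 16
  Machine 2: 6 + 3 + 8 + 10 = 27
Max machine load = 27
Job totals:
  Job 1: 13
  Job 2: 6
  Job 3: 11
  Job 4: 13
Max job total = 13
Lower bound = max(27, 13) = 27

27


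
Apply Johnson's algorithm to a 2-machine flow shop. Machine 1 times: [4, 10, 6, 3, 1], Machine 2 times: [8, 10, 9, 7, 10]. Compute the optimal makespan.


Apply Johnson's rule:
  Group 1 (a <= b): [(5, 1, 10), (4, 3, 7), (1, 4, 8), (3, 6, 9), (2, 10, 10)]
  Group 2 (a > b): []
Optimal job order: [5, 4, 1, 3, 2]
Schedule:
  Job 5: M1 done at 1, M2 done at 11
  Job 4: M1 done at 4, M2 done at 18
  Job 1: M1 done at 8, M2 done at 26
  Job 3: M1 done at 14, M2 done at 35
  Job 2: M1 done at 24, M2 done at 45
Makespan = 45

45


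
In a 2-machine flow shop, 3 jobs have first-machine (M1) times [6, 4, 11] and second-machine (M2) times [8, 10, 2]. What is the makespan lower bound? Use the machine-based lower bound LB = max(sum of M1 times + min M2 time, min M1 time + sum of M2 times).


LB1 = sum(M1 times) + min(M2 times) = 21 + 2 = 23
LB2 = min(M1 times) + sum(M2 times) = 4 + 20 = 24
Lower bound = max(LB1, LB2) = max(23, 24) = 24

24


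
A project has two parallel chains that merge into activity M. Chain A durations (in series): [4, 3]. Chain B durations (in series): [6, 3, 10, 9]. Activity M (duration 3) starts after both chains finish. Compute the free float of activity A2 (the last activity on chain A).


ES(A2) = sum of predecessors on chain A = 4
EF(A2) = ES + duration = 4 + 3 = 7
Successor of A2 is M. ES(M) = max(sum(A), sum(B)) = max(7, 28) = 28
Free float = ES(successor) - EF(current) = 28 - 7 = 21

21


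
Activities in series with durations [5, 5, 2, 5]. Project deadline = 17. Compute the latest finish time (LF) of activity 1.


LF(activity 1) = deadline - sum of successor durations
Successors: activities 2 through 4 with durations [5, 2, 5]
Sum of successor durations = 12
LF = 17 - 12 = 5

5


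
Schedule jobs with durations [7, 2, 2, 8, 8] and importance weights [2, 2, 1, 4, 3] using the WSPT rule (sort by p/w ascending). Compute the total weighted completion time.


Compute p/w ratios and sort ascending (WSPT): [(2, 2), (2, 1), (8, 4), (8, 3), (7, 2)]
Compute weighted completion times:
  Job (p=2,w=2): C=2, w*C=2*2=4
  Job (p=2,w=1): C=4, w*C=1*4=4
  Job (p=8,w=4): C=12, w*C=4*12=48
  Job (p=8,w=3): C=20, w*C=3*20=60
  Job (p=7,w=2): C=27, w*C=2*27=54
Total weighted completion time = 170

170


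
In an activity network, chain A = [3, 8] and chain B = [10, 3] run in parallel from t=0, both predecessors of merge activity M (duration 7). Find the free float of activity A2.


ES(A2) = sum of predecessors on chain A = 3
EF(A2) = ES + duration = 3 + 8 = 11
Successor of A2 is M. ES(M) = max(sum(A), sum(B)) = max(11, 13) = 13
Free float = ES(successor) - EF(current) = 13 - 11 = 2

2


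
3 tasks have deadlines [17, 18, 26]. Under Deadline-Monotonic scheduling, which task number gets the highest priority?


Sort tasks by relative deadline (ascending):
  Task 1: deadline = 17
  Task 2: deadline = 18
  Task 3: deadline = 26
Priority order (highest first): [1, 2, 3]
Highest priority task = 1

1


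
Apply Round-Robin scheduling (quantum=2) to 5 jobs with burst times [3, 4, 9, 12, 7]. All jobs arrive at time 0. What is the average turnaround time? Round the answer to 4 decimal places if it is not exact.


Time quantum = 2
Execution trace:
  J1 runs 2 units, time = 2
  J2 runs 2 units, time = 4
  J3 runs 2 units, time = 6
  J4 runs 2 units, time = 8
  J5 runs 2 units, time = 10
  J1 runs 1 units, time = 11
  J2 runs 2 units, time = 13
  J3 runs 2 units, time = 15
  J4 runs 2 units, time = 17
  J5 runs 2 units, time = 19
  J3 runs 2 units, time = 21
  J4 runs 2 units, time = 23
  J5 runs 2 units, time = 25
  J3 runs 2 units, time = 27
  J4 runs 2 units, time = 29
  J5 runs 1 units, time = 30
  J3 runs 1 units, time = 31
  J4 runs 2 units, time = 33
  J4 runs 2 units, time = 35
Finish times: [11, 13, 31, 35, 30]
Average turnaround = 120/5 = 24.0

24.0


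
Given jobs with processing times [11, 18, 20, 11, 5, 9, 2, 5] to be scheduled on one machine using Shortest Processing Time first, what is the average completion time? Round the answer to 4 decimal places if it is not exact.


Sort jobs by processing time (SPT order): [2, 5, 5, 9, 11, 11, 18, 20]
Compute completion times sequentially:
  Job 1: processing = 2, completes at 2
  Job 2: processing = 5, completes at 7
  Job 3: processing = 5, completes at 12
  Job 4: processing = 9, completes at 21
  Job 5: processing = 11, completes at 32
  Job 6: processing = 11, completes at 43
  Job 7: processing = 18, completes at 61
  Job 8: processing = 20, completes at 81
Sum of completion times = 259
Average completion time = 259/8 = 32.375

32.375


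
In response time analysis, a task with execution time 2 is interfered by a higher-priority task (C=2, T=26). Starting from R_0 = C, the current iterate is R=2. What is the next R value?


R_next = C + ceil(R_prev / T_hp) * C_hp
ceil(2 / 26) = ceil(0.0769) = 1
Interference = 1 * 2 = 2
R_next = 2 + 2 = 4

4


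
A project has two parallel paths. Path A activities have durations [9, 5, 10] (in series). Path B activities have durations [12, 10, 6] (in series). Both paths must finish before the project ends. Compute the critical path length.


Path A total = 9 + 5 + 10 = 24
Path B total = 12 + 10 + 6 = 28
Critical path = longest path = max(24, 28) = 28

28


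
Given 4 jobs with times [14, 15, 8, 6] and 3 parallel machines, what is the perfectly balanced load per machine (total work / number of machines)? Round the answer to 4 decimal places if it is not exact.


Total processing time = 14 + 15 + 8 + 6 = 43
Number of machines = 3
Ideal balanced load = 43 / 3 = 14.3333

14.3333


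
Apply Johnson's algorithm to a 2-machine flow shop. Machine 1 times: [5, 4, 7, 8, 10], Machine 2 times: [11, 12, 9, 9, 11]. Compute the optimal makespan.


Apply Johnson's rule:
  Group 1 (a <= b): [(2, 4, 12), (1, 5, 11), (3, 7, 9), (4, 8, 9), (5, 10, 11)]
  Group 2 (a > b): []
Optimal job order: [2, 1, 3, 4, 5]
Schedule:
  Job 2: M1 done at 4, M2 done at 16
  Job 1: M1 done at 9, M2 done at 27
  Job 3: M1 done at 16, M2 done at 36
  Job 4: M1 done at 24, M2 done at 45
  Job 5: M1 done at 34, M2 done at 56
Makespan = 56

56


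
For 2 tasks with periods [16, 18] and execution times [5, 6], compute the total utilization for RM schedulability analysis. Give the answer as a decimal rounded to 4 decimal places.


Compute individual utilizations (exact fractions):
  Task 1: C/T = 5/16 (approx. 0.3125)
  Task 2: C/T = 6/18 = 1/3 (approx. 0.3333)
Total utilization U = 5/16 + 1/3 = 31/48
Rounded to 4 decimal places: U = 0.6458
RM (Liu & Layland) bound for 2 tasks = 0.828427; compare with U = 31/48 (approx. 0.645833)
U <= bound, so schedulable by RM sufficient condition.

0.6458


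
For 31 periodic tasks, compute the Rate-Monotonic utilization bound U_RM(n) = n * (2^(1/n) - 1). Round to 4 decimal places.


Compute 2^(1/31) = 1.0226114356
Subtract 1: 1.0226114356 - 1 = 0.0226114356
Multiply by n: 31 * 0.0226114356 = 0.7009545036
Round to 4 dp: 0.7010

0.7010


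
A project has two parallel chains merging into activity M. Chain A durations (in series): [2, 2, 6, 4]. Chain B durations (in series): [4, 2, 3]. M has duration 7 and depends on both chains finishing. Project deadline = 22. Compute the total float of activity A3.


Forward pass: ES(A3) = sum of predecessors on chain A = 4
EF = ES + duration = 4 + 6 = 10
Backward pass: LF(M) = deadline = 22; LS(M) = 22 - 7 = 15
LF(A3) = LS(M) - sum(successors on chain A) = 15 - 4 = 11
LS = LF - duration = 11 - 6 = 5
Total float = LS - ES = 5 - 4 = 1

1


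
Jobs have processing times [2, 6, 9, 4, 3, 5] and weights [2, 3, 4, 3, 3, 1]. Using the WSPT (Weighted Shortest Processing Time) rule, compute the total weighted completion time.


Compute p/w ratios and sort ascending (WSPT): [(2, 2), (3, 3), (4, 3), (6, 3), (9, 4), (5, 1)]
Compute weighted completion times:
  Job (p=2,w=2): C=2, w*C=2*2=4
  Job (p=3,w=3): C=5, w*C=3*5=15
  Job (p=4,w=3): C=9, w*C=3*9=27
  Job (p=6,w=3): C=15, w*C=3*15=45
  Job (p=9,w=4): C=24, w*C=4*24=96
  Job (p=5,w=1): C=29, w*C=1*29=29
Total weighted completion time = 216

216


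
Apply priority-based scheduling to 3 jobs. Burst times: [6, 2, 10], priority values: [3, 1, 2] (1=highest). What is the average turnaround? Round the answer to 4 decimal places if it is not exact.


Sort by priority (ascending = highest first):
Order: [(1, 2), (2, 10), (3, 6)]
Completion times:
  Priority 1, burst=2, C=2
  Priority 2, burst=10, C=12
  Priority 3, burst=6, C=18
Average turnaround = 32/3 = 10.6667

10.6667


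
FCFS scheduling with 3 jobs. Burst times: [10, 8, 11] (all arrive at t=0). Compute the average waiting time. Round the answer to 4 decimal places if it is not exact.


FCFS order (as given): [10, 8, 11]
Waiting times:
  Job 1: wait = 0
  Job 2: wait = 10
  Job 3: wait = 18
Sum of waiting times = 28
Average waiting time = 28/3 = 9.3333

9.3333


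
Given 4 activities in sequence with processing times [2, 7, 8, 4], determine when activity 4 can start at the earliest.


Activity 4 starts after activities 1 through 3 complete.
Predecessor durations: [2, 7, 8]
ES = 2 + 7 + 8 = 17

17


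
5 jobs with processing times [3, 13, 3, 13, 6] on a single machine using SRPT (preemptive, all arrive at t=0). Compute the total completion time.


Since all jobs arrive at t=0, SRPT equals SPT ordering.
SPT order: [3, 3, 6, 13, 13]
Completion times:
  Job 1: p=3, C=3
  Job 2: p=3, C=6
  Job 3: p=6, C=12
  Job 4: p=13, C=25
  Job 5: p=13, C=38
Total completion time = 3 + 6 + 12 + 25 + 38 = 84

84


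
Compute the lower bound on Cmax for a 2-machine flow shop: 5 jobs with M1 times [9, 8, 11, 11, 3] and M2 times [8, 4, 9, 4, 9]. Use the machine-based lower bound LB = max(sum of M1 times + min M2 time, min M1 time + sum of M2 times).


LB1 = sum(M1 times) + min(M2 times) = 42 + 4 = 46
LB2 = min(M1 times) + sum(M2 times) = 3 + 34 = 37
Lower bound = max(LB1, LB2) = max(46, 37) = 46

46


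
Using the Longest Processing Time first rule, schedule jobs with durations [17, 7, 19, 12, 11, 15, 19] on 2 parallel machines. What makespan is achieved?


Sort jobs in decreasing order (LPT): [19, 19, 17, 15, 12, 11, 7]
Assign each job to the least loaded machine:
  Machine 1: jobs [19, 17, 11], load = 47
  Machine 2: jobs [19, 15, 12, 7], load = 53
Makespan = max load = 53

53


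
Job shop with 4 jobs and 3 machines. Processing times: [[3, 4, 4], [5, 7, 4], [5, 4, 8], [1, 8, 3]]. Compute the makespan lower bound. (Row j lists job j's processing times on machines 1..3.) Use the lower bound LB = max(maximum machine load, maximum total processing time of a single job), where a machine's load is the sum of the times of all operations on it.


Machine loads:
  Machine 1: 3 + 5 + 5 + 1 = 14
  Machine 2: 4 + 7 + 4 + 8 = 23
  Machine 3: 4 + 4 + 8 + 3 = 19
Max machine load = 23
Job totals:
  Job 1: 11
  Job 2: 16
  Job 3: 17
  Job 4: 12
Max job total = 17
Lower bound = max(23, 17) = 23

23


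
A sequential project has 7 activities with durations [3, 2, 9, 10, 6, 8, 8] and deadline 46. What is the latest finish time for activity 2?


LF(activity 2) = deadline - sum of successor durations
Successors: activities 3 through 7 with durations [9, 10, 6, 8, 8]
Sum of successor durations = 41
LF = 46 - 41 = 5

5


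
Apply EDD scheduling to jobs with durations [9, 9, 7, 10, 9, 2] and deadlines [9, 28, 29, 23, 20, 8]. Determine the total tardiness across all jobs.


Sort by due date (EDD order): [(2, 8), (9, 9), (9, 20), (10, 23), (9, 28), (7, 29)]
Compute completion times and tardiness:
  Job 1: p=2, d=8, C=2, tardiness=max(0,2-8)=0
  Job 2: p=9, d=9, C=11, tardiness=max(0,11-9)=2
  Job 3: p=9, d=20, C=20, tardiness=max(0,20-20)=0
  Job 4: p=10, d=23, C=30, tardiness=max(0,30-23)=7
  Job 5: p=9, d=28, C=39, tardiness=max(0,39-28)=11
  Job 6: p=7, d=29, C=46, tardiness=max(0,46-29)=17
Total tardiness = 37

37


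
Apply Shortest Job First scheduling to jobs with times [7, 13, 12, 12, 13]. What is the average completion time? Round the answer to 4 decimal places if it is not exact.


SJF order (ascending): [7, 12, 12, 13, 13]
Completion times:
  Job 1: burst=7, C=7
  Job 2: burst=12, C=19
  Job 3: burst=12, C=31
  Job 4: burst=13, C=44
  Job 5: burst=13, C=57
Average completion = 158/5 = 31.6

31.6


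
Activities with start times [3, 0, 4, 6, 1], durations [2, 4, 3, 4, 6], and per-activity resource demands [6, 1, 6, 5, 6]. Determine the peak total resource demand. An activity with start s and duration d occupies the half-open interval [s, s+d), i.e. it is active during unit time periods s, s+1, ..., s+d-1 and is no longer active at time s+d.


Each activity i is active on [start_i, start_i + duration_i).
Compute total resource usage per time slot:
  t=0: active resources = [1], total = 1
  t=1: active resources = [1, 6], total = 7
  t=2: active resources = [1, 6], total = 7
  t=3: active resources = [6, 1, 6], total = 13
  t=4: active resources = [6, 6, 6], total = 18
  t=5: active resources = [6, 6], total = 12
  t=6: active resources = [6, 5, 6], total = 17
  t=7: active resources = [5], total = 5
  t=8: active resources = [5], total = 5
  t=9: active resources = [5], total = 5
Peak resource demand = 18

18


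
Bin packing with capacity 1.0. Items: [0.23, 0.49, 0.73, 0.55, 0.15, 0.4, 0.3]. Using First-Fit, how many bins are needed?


Place items sequentially using First-Fit:
  Item 0.23 -> new Bin 1
  Item 0.49 -> Bin 1 (now 0.72)
  Item 0.73 -> new Bin 2
  Item 0.55 -> new Bin 3
  Item 0.15 -> Bin 1 (now 0.87)
  Item 0.4 -> Bin 3 (now 0.95)
  Item 0.3 -> new Bin 4
Total bins used = 4

4


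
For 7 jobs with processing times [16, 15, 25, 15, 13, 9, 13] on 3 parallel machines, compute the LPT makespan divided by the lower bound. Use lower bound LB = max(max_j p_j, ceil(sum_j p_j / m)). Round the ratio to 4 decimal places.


LPT order: [25, 16, 15, 15, 13, 13, 9]
Machine loads after assignment: [38, 38, 30]
LPT makespan = 38
Lower bound = max(max_job, ceil(total/3)) = max(25, 36) = 36
Ratio = 38 / 36 = 1.0556

1.0556


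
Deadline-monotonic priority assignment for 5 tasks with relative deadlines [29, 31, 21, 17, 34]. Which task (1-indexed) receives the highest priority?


Sort tasks by relative deadline (ascending):
  Task 4: deadline = 17
  Task 3: deadline = 21
  Task 1: deadline = 29
  Task 2: deadline = 31
  Task 5: deadline = 34
Priority order (highest first): [4, 3, 1, 2, 5]
Highest priority task = 4

4


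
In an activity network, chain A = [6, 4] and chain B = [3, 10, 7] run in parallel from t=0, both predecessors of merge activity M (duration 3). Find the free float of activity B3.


ES(B3) = sum of predecessors on chain B = 13
EF(B3) = ES + duration = 13 + 7 = 20
Successor of B3 is M. ES(M) = max(sum(A), sum(B)) = max(10, 20) = 20
Free float = ES(successor) - EF(current) = 20 - 20 = 0

0


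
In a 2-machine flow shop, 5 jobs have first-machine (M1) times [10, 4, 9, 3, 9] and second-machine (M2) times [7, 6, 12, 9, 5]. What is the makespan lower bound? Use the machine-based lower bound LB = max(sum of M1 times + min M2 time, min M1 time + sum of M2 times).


LB1 = sum(M1 times) + min(M2 times) = 35 + 5 = 40
LB2 = min(M1 times) + sum(M2 times) = 3 + 39 = 42
Lower bound = max(LB1, LB2) = max(40, 42) = 42

42


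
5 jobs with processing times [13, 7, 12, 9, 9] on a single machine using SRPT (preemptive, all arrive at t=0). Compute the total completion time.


Since all jobs arrive at t=0, SRPT equals SPT ordering.
SPT order: [7, 9, 9, 12, 13]
Completion times:
  Job 1: p=7, C=7
  Job 2: p=9, C=16
  Job 3: p=9, C=25
  Job 4: p=12, C=37
  Job 5: p=13, C=50
Total completion time = 7 + 16 + 25 + 37 + 50 = 135

135


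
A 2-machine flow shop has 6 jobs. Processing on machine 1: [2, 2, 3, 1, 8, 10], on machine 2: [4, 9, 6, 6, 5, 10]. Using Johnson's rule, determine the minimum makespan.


Apply Johnson's rule:
  Group 1 (a <= b): [(4, 1, 6), (1, 2, 4), (2, 2, 9), (3, 3, 6), (6, 10, 10)]
  Group 2 (a > b): [(5, 8, 5)]
Optimal job order: [4, 1, 2, 3, 6, 5]
Schedule:
  Job 4: M1 done at 1, M2 done at 7
  Job 1: M1 done at 3, M2 done at 11
  Job 2: M1 done at 5, M2 done at 20
  Job 3: M1 done at 8, M2 done at 26
  Job 6: M1 done at 18, M2 done at 36
  Job 5: M1 done at 26, M2 done at 41
Makespan = 41

41


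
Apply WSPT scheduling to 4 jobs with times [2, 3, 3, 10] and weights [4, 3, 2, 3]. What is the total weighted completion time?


Compute p/w ratios and sort ascending (WSPT): [(2, 4), (3, 3), (3, 2), (10, 3)]
Compute weighted completion times:
  Job (p=2,w=4): C=2, w*C=4*2=8
  Job (p=3,w=3): C=5, w*C=3*5=15
  Job (p=3,w=2): C=8, w*C=2*8=16
  Job (p=10,w=3): C=18, w*C=3*18=54
Total weighted completion time = 93

93


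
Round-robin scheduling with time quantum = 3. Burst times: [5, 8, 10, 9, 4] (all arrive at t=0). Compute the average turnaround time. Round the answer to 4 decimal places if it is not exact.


Time quantum = 3
Execution trace:
  J1 runs 3 units, time = 3
  J2 runs 3 units, time = 6
  J3 runs 3 units, time = 9
  J4 runs 3 units, time = 12
  J5 runs 3 units, time = 15
  J1 runs 2 units, time = 17
  J2 runs 3 units, time = 20
  J3 runs 3 units, time = 23
  J4 runs 3 units, time = 26
  J5 runs 1 units, time = 27
  J2 runs 2 units, time = 29
  J3 runs 3 units, time = 32
  J4 runs 3 units, time = 35
  J3 runs 1 units, time = 36
Finish times: [17, 29, 36, 35, 27]
Average turnaround = 144/5 = 28.8

28.8


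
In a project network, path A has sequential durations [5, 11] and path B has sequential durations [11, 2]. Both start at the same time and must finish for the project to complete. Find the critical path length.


Path A total = 5 + 11 = 16
Path B total = 11 + 2 = 13
Critical path = longest path = max(16, 13) = 16

16


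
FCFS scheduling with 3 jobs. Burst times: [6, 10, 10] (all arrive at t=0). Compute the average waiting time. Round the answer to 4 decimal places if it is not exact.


FCFS order (as given): [6, 10, 10]
Waiting times:
  Job 1: wait = 0
  Job 2: wait = 6
  Job 3: wait = 16
Sum of waiting times = 22
Average waiting time = 22/3 = 7.3333

7.3333


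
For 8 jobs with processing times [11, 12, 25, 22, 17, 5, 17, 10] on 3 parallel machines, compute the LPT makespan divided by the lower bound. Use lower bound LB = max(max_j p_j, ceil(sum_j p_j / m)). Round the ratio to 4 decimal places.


LPT order: [25, 22, 17, 17, 12, 11, 10, 5]
Machine loads after assignment: [36, 44, 39]
LPT makespan = 44
Lower bound = max(max_job, ceil(total/3)) = max(25, 40) = 40
Ratio = 44 / 40 = 1.1

1.1


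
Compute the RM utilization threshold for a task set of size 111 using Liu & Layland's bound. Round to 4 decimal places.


Compute 2^(1/111) = 1.0062641072
Subtract 1: 1.0062641072 - 1 = 0.0062641072
Multiply by n: 111 * 0.0062641072 = 0.6953158992
Round to 4 dp: 0.6953

0.6953


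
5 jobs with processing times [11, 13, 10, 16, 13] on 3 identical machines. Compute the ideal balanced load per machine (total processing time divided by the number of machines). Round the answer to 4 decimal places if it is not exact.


Total processing time = 11 + 13 + 10 + 16 + 13 = 63
Number of machines = 3
Ideal balanced load = 63 / 3 = 21.0

21.0


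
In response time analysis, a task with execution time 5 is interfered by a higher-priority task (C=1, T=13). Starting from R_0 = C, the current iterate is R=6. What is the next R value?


R_next = C + ceil(R_prev / T_hp) * C_hp
ceil(6 / 13) = ceil(0.4615) = 1
Interference = 1 * 1 = 1
R_next = 5 + 1 = 6
R_next = R_prev, so the iteration has converged (response time = 6).

6


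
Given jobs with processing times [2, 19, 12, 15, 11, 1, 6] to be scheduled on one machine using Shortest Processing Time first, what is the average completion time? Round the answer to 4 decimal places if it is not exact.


Sort jobs by processing time (SPT order): [1, 2, 6, 11, 12, 15, 19]
Compute completion times sequentially:
  Job 1: processing = 1, completes at 1
  Job 2: processing = 2, completes at 3
  Job 3: processing = 6, completes at 9
  Job 4: processing = 11, completes at 20
  Job 5: processing = 12, completes at 32
  Job 6: processing = 15, completes at 47
  Job 7: processing = 19, completes at 66
Sum of completion times = 178
Average completion time = 178/7 = 25.4286

25.4286


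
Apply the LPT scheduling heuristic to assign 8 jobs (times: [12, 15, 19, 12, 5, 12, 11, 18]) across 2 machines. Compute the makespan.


Sort jobs in decreasing order (LPT): [19, 18, 15, 12, 12, 12, 11, 5]
Assign each job to the least loaded machine:
  Machine 1: jobs [19, 12, 12, 11], load = 54
  Machine 2: jobs [18, 15, 12, 5], load = 50
Makespan = max load = 54

54


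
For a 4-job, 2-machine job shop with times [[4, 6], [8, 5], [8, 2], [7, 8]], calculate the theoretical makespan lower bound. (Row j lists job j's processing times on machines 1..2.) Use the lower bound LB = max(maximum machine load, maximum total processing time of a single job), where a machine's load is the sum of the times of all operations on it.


Machine loads:
  Machine 1: 4 + 8 + 8 + 7 = 27
  Machine 2: 6 + 5 + 2 + 8 = 21
Max machine load = 27
Job totals:
  Job 1: 10
  Job 2: 13
  Job 3: 10
  Job 4: 15
Max job total = 15
Lower bound = max(27, 15) = 27

27


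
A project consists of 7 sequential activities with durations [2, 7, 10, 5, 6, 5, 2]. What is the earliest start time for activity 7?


Activity 7 starts after activities 1 through 6 complete.
Predecessor durations: [2, 7, 10, 5, 6, 5]
ES = 2 + 7 + 10 + 5 + 6 + 5 = 35

35


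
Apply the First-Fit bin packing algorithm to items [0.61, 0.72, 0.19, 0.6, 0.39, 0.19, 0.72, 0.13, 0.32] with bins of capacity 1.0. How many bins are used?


Place items sequentially using First-Fit:
  Item 0.61 -> new Bin 1
  Item 0.72 -> new Bin 2
  Item 0.19 -> Bin 1 (now 0.8)
  Item 0.6 -> new Bin 3
  Item 0.39 -> Bin 3 (now 0.99)
  Item 0.19 -> Bin 1 (now 0.99)
  Item 0.72 -> new Bin 4
  Item 0.13 -> Bin 2 (now 0.85)
  Item 0.32 -> new Bin 5
Total bins used = 5

5


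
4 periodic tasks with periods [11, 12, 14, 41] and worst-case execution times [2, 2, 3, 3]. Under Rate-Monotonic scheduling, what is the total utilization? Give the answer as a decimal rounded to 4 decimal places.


Compute individual utilizations (exact fractions):
  Task 1: C/T = 2/11 (approx. 0.1818)
  Task 2: C/T = 2/12 = 1/6 (approx. 0.1667)
  Task 3: C/T = 3/14 (approx. 0.2143)
  Task 4: C/T = 3/41 (approx. 0.0732)
Total utilization U = 2/11 + 1/6 + 3/14 + 3/41 = 6023/9471
Rounded to 4 decimal places: U = 0.6359
RM (Liu & Layland) bound for 4 tasks = 0.756828; compare with U = 6023/9471 (approx. 0.635941)
U <= bound, so schedulable by RM sufficient condition.

0.6359


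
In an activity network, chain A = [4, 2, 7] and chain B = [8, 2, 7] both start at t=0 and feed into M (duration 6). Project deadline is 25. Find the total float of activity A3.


Forward pass: ES(A3) = sum of predecessors on chain A = 6
EF = ES + duration = 6 + 7 = 13
Backward pass: LF(M) = deadline = 25; LS(M) = 25 - 6 = 19
LF(A3) = LS(M) - sum(successors on chain A) = 19 - 0 = 19
LS = LF - duration = 19 - 7 = 12
Total float = LS - ES = 12 - 6 = 6

6


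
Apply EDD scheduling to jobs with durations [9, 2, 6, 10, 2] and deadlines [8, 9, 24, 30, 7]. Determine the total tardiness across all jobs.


Sort by due date (EDD order): [(2, 7), (9, 8), (2, 9), (6, 24), (10, 30)]
Compute completion times and tardiness:
  Job 1: p=2, d=7, C=2, tardiness=max(0,2-7)=0
  Job 2: p=9, d=8, C=11, tardiness=max(0,11-8)=3
  Job 3: p=2, d=9, C=13, tardiness=max(0,13-9)=4
  Job 4: p=6, d=24, C=19, tardiness=max(0,19-24)=0
  Job 5: p=10, d=30, C=29, tardiness=max(0,29-30)=0
Total tardiness = 7

7


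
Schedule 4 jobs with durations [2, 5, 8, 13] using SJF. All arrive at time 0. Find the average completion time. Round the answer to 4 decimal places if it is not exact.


SJF order (ascending): [2, 5, 8, 13]
Completion times:
  Job 1: burst=2, C=2
  Job 2: burst=5, C=7
  Job 3: burst=8, C=15
  Job 4: burst=13, C=28
Average completion = 52/4 = 13.0

13.0


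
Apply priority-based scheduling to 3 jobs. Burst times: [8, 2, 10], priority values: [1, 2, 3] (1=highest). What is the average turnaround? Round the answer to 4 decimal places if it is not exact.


Sort by priority (ascending = highest first):
Order: [(1, 8), (2, 2), (3, 10)]
Completion times:
  Priority 1, burst=8, C=8
  Priority 2, burst=2, C=10
  Priority 3, burst=10, C=20
Average turnaround = 38/3 = 12.6667

12.6667


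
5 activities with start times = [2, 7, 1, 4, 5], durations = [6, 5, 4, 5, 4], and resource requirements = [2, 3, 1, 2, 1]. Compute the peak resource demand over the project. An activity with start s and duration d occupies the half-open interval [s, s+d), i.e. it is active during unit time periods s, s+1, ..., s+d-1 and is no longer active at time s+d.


Each activity i is active on [start_i, start_i + duration_i).
Compute total resource usage per time slot:
  t=0: active resources = [], total = 0
  t=1: active resources = [1], total = 1
  t=2: active resources = [2, 1], total = 3
  t=3: active resources = [2, 1], total = 3
  t=4: active resources = [2, 1, 2], total = 5
  t=5: active resources = [2, 2, 1], total = 5
  t=6: active resources = [2, 2, 1], total = 5
  t=7: active resources = [2, 3, 2, 1], total = 8
  t=8: active resources = [3, 2, 1], total = 6
  t=9: active resources = [3], total = 3
  t=10: active resources = [3], total = 3
  t=11: active resources = [3], total = 3
Peak resource demand = 8

8


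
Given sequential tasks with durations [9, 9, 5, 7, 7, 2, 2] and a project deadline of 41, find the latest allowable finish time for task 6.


LF(activity 6) = deadline - sum of successor durations
Successors: activities 7 through 7 with durations [2]
Sum of successor durations = 2
LF = 41 - 2 = 39

39


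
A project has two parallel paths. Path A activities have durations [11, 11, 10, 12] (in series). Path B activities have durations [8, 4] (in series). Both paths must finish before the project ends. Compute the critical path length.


Path A total = 11 + 11 + 10 + 12 = 44
Path B total = 8 + 4 = 12
Critical path = longest path = max(44, 12) = 44

44


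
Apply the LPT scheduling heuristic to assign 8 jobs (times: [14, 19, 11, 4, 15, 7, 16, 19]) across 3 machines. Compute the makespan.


Sort jobs in decreasing order (LPT): [19, 19, 16, 15, 14, 11, 7, 4]
Assign each job to the least loaded machine:
  Machine 1: jobs [19, 14], load = 33
  Machine 2: jobs [19, 11, 7], load = 37
  Machine 3: jobs [16, 15, 4], load = 35
Makespan = max load = 37

37


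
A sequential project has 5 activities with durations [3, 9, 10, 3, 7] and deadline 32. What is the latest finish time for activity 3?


LF(activity 3) = deadline - sum of successor durations
Successors: activities 4 through 5 with durations [3, 7]
Sum of successor durations = 10
LF = 32 - 10 = 22

22


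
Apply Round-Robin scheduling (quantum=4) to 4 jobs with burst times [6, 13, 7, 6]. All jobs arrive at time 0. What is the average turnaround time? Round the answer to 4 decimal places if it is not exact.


Time quantum = 4
Execution trace:
  J1 runs 4 units, time = 4
  J2 runs 4 units, time = 8
  J3 runs 4 units, time = 12
  J4 runs 4 units, time = 16
  J1 runs 2 units, time = 18
  J2 runs 4 units, time = 22
  J3 runs 3 units, time = 25
  J4 runs 2 units, time = 27
  J2 runs 4 units, time = 31
  J2 runs 1 units, time = 32
Finish times: [18, 32, 25, 27]
Average turnaround = 102/4 = 25.5

25.5


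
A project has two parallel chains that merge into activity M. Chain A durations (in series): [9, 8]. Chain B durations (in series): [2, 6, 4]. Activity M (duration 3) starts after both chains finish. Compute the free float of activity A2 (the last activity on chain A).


ES(A2) = sum of predecessors on chain A = 9
EF(A2) = ES + duration = 9 + 8 = 17
Successor of A2 is M. ES(M) = max(sum(A), sum(B)) = max(17, 12) = 17
Free float = ES(successor) - EF(current) = 17 - 17 = 0

0


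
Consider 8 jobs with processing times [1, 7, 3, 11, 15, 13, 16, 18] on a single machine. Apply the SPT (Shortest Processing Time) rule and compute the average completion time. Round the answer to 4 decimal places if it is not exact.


Sort jobs by processing time (SPT order): [1, 3, 7, 11, 13, 15, 16, 18]
Compute completion times sequentially:
  Job 1: processing = 1, completes at 1
  Job 2: processing = 3, completes at 4
  Job 3: processing = 7, completes at 11
  Job 4: processing = 11, completes at 22
  Job 5: processing = 13, completes at 35
  Job 6: processing = 15, completes at 50
  Job 7: processing = 16, completes at 66
  Job 8: processing = 18, completes at 84
Sum of completion times = 273
Average completion time = 273/8 = 34.125

34.125


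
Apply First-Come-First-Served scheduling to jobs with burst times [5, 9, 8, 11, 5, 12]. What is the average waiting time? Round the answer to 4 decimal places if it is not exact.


FCFS order (as given): [5, 9, 8, 11, 5, 12]
Waiting times:
  Job 1: wait = 0
  Job 2: wait = 5
  Job 3: wait = 14
  Job 4: wait = 22
  Job 5: wait = 33
  Job 6: wait = 38
Sum of waiting times = 112
Average waiting time = 112/6 = 18.6667

18.6667


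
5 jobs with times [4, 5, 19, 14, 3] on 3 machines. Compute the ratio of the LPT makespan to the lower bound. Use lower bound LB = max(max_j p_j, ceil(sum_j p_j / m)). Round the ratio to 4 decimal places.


LPT order: [19, 14, 5, 4, 3]
Machine loads after assignment: [19, 14, 12]
LPT makespan = 19
Lower bound = max(max_job, ceil(total/3)) = max(19, 15) = 19
Ratio = 19 / 19 = 1.0

1.0


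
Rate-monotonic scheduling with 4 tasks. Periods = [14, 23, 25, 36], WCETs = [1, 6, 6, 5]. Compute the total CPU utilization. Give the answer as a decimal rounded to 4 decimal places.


Compute individual utilizations (exact fractions):
  Task 1: C/T = 1/14 (approx. 0.0714)
  Task 2: C/T = 6/23 (approx. 0.2609)
  Task 3: C/T = 6/25 (approx. 0.24)
  Task 4: C/T = 5/36 (approx. 0.1389)
Total utilization U = 1/14 + 6/23 + 6/25 + 5/36 = 103051/144900
Rounded to 4 decimal places: U = 0.7112
RM (Liu & Layland) bound for 4 tasks = 0.756828; compare with U = 103051/144900 (approx. 0.711187)
U <= bound, so schedulable by RM sufficient condition.

0.7112


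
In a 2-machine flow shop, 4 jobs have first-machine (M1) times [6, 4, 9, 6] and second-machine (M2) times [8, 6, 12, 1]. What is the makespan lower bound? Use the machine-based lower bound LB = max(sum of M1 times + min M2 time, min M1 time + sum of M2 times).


LB1 = sum(M1 times) + min(M2 times) = 25 + 1 = 26
LB2 = min(M1 times) + sum(M2 times) = 4 + 27 = 31
Lower bound = max(LB1, LB2) = max(26, 31) = 31

31


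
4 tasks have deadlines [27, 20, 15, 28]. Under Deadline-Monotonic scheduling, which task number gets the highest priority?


Sort tasks by relative deadline (ascending):
  Task 3: deadline = 15
  Task 2: deadline = 20
  Task 1: deadline = 27
  Task 4: deadline = 28
Priority order (highest first): [3, 2, 1, 4]
Highest priority task = 3

3


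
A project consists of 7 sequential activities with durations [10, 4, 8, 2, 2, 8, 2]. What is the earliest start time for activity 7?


Activity 7 starts after activities 1 through 6 complete.
Predecessor durations: [10, 4, 8, 2, 2, 8]
ES = 10 + 4 + 8 + 2 + 2 + 8 = 34

34


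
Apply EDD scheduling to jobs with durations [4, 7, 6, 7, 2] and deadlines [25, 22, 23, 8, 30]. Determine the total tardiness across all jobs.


Sort by due date (EDD order): [(7, 8), (7, 22), (6, 23), (4, 25), (2, 30)]
Compute completion times and tardiness:
  Job 1: p=7, d=8, C=7, tardiness=max(0,7-8)=0
  Job 2: p=7, d=22, C=14, tardiness=max(0,14-22)=0
  Job 3: p=6, d=23, C=20, tardiness=max(0,20-23)=0
  Job 4: p=4, d=25, C=24, tardiness=max(0,24-25)=0
  Job 5: p=2, d=30, C=26, tardiness=max(0,26-30)=0
Total tardiness = 0

0


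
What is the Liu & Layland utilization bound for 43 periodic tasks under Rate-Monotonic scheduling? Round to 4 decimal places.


Compute 2^(1/43) = 1.0162503252
Subtract 1: 1.0162503252 - 1 = 0.0162503252
Multiply by n: 43 * 0.0162503252 = 0.6987639836
Round to 4 dp: 0.6988

0.6988


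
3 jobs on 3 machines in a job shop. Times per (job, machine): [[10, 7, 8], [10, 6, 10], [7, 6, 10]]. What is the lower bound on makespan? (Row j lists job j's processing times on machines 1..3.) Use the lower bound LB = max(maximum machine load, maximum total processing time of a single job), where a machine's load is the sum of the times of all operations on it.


Machine loads:
  Machine 1: 10 + 10 + 7 = 27
  Machine 2: 7 + 6 + 6 = 19
  Machine 3: 8 + 10 + 10 = 28
Max machine load = 28
Job totals:
  Job 1: 25
  Job 2: 26
  Job 3: 23
Max job total = 26
Lower bound = max(28, 26) = 28

28


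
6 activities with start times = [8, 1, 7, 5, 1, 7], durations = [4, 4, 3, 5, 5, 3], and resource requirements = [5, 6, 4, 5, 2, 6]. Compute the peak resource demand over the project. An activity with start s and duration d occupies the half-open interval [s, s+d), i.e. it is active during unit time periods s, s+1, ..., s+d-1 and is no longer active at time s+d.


Each activity i is active on [start_i, start_i + duration_i).
Compute total resource usage per time slot:
  t=0: active resources = [], total = 0
  t=1: active resources = [6, 2], total = 8
  t=2: active resources = [6, 2], total = 8
  t=3: active resources = [6, 2], total = 8
  t=4: active resources = [6, 2], total = 8
  t=5: active resources = [5, 2], total = 7
  t=6: active resources = [5], total = 5
  t=7: active resources = [4, 5, 6], total = 15
  t=8: active resources = [5, 4, 5, 6], total = 20
  t=9: active resources = [5, 4, 5, 6], total = 20
  t=10: active resources = [5], total = 5
  t=11: active resources = [5], total = 5
Peak resource demand = 20

20


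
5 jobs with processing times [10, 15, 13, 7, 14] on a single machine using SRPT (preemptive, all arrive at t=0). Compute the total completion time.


Since all jobs arrive at t=0, SRPT equals SPT ordering.
SPT order: [7, 10, 13, 14, 15]
Completion times:
  Job 1: p=7, C=7
  Job 2: p=10, C=17
  Job 3: p=13, C=30
  Job 4: p=14, C=44
  Job 5: p=15, C=59
Total completion time = 7 + 17 + 30 + 44 + 59 = 157

157


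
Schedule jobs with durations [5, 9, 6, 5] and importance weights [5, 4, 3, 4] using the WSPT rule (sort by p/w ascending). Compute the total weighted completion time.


Compute p/w ratios and sort ascending (WSPT): [(5, 5), (5, 4), (6, 3), (9, 4)]
Compute weighted completion times:
  Job (p=5,w=5): C=5, w*C=5*5=25
  Job (p=5,w=4): C=10, w*C=4*10=40
  Job (p=6,w=3): C=16, w*C=3*16=48
  Job (p=9,w=4): C=25, w*C=4*25=100
Total weighted completion time = 213

213


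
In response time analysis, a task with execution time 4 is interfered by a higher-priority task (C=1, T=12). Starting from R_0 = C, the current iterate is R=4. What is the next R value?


R_next = C + ceil(R_prev / T_hp) * C_hp
ceil(4 / 12) = ceil(0.3333) = 1
Interference = 1 * 1 = 1
R_next = 4 + 1 = 5

5


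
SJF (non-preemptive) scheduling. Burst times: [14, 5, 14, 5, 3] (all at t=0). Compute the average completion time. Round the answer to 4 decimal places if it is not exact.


SJF order (ascending): [3, 5, 5, 14, 14]
Completion times:
  Job 1: burst=3, C=3
  Job 2: burst=5, C=8
  Job 3: burst=5, C=13
  Job 4: burst=14, C=27
  Job 5: burst=14, C=41
Average completion = 92/5 = 18.4

18.4


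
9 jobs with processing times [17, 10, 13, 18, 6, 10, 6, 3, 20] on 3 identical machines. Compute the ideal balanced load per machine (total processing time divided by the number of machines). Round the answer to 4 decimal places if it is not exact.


Total processing time = 17 + 10 + 13 + 18 + 6 + 10 + 6 + 3 + 20 = 103
Number of machines = 3
Ideal balanced load = 103 / 3 = 34.3333

34.3333


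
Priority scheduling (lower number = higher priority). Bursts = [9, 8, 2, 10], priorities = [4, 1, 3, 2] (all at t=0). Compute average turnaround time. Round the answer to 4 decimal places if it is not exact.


Sort by priority (ascending = highest first):
Order: [(1, 8), (2, 10), (3, 2), (4, 9)]
Completion times:
  Priority 1, burst=8, C=8
  Priority 2, burst=10, C=18
  Priority 3, burst=2, C=20
  Priority 4, burst=9, C=29
Average turnaround = 75/4 = 18.75

18.75


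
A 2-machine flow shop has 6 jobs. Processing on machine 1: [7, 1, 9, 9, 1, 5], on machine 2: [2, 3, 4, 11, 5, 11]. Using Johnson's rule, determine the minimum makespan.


Apply Johnson's rule:
  Group 1 (a <= b): [(2, 1, 3), (5, 1, 5), (6, 5, 11), (4, 9, 11)]
  Group 2 (a > b): [(3, 9, 4), (1, 7, 2)]
Optimal job order: [2, 5, 6, 4, 3, 1]
Schedule:
  Job 2: M1 done at 1, M2 done at 4
  Job 5: M1 done at 2, M2 done at 9
  Job 6: M1 done at 7, M2 done at 20
  Job 4: M1 done at 16, M2 done at 31
  Job 3: M1 done at 25, M2 done at 35
  Job 1: M1 done at 32, M2 done at 37
Makespan = 37

37
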